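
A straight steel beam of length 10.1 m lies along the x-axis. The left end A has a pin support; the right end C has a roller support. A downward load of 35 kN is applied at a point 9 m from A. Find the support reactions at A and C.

Moments about A: C_y·10.1 − 35·9 = 0 → C_y = 315/10.1 = 31.1881 ≈ 31.19 kN.
ΣF_y = 0: A_y + 31.1881 − 35 = 0 → A_y = 3.812 kN.
ΣF_x = 0: no horizontal applied forces, so A_x = 0.

A_x = 0, A_y = 3.812 kN, C_y = 31.19 kN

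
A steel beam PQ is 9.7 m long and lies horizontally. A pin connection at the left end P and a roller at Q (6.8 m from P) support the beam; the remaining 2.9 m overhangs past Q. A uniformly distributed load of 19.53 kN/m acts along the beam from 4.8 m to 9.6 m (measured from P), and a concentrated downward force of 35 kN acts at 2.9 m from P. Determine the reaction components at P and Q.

P_x = 0, P_y = 14.56 kN, Q_y = 114.2 kN

Resultant of the distributed load: 19.53 × 4.8 = 93.744 kN at 7.2 m from P.
Taking moments about P: Q_y·6.8 − (19.53·4.8)·7.2 − 35·2.9 = 0 → Q_y = 776.4568/6.8 = 114.185 ≈ 114.2 kN.
ΣF_y = 0: P_y + 114.185 − 19.53·4.8 − 35 = 0 → P_y = 14.56 kN.
ΣF_x = 0: no horizontal applied forces, so P_x = 0.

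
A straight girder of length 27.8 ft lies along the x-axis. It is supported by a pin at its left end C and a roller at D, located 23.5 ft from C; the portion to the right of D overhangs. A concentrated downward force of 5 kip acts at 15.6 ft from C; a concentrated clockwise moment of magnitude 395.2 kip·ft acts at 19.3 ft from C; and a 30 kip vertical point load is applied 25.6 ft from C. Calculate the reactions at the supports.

Moments about C: D_y·23.5 − 5·15.6 − 395.2 − 30·25.6 = 0 → D_y = 1241.2/23.5 = 52.817 ≈ 52.82 kip.
ΣF_y = 0: C_y + 52.817 − 5 − 30 = 0 → C_y = -17.82 kip.
ΣF_x = 0: no horizontal applied forces, so C_x = 0.

C_x = 0, C_y = -17.82 kip, D_y = 52.82 kip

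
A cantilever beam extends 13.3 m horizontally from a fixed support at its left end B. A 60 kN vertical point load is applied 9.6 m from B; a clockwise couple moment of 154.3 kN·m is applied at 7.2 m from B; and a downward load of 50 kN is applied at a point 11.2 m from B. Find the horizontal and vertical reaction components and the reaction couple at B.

ΣF_x = 0: B_x = 0.
ΣF_y = 0: B_y − 60 − 50 = 0 → B_y = 110.0 kN.
ΣM about B: M_B − 60·9.6 − 154.3 − 50·11.2 = 0 → M_B = 1290 kN·m.

B_x = 0, B_y = 110.0 kN, M_B = 1290 kN·m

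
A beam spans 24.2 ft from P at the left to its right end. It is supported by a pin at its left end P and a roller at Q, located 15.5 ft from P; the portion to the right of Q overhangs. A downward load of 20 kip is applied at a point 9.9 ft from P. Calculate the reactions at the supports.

P_x = 0, P_y = 7.226 kip, Q_y = 12.77 kip

ΣM about P: Q_y·15.5 − 20·9.9 = 0 → Q_y = 198/15.5 = 12.7742 ≈ 12.77 kip.
ΣF_y = 0: P_y + 12.7742 − 20 = 0 → P_y = 7.226 kip.
ΣF_x = 0: no horizontal applied forces, so P_x = 0.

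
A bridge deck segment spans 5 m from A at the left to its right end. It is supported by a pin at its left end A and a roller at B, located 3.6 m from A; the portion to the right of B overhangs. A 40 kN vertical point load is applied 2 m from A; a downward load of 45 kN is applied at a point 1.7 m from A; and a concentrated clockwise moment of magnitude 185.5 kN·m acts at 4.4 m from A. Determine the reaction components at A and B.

A_x = 0, A_y = -10.00 kN, B_y = 95.00 kN

ΣM about A: B_y·3.6 − 40·2 − 45·1.7 − 185.5 = 0 → B_y = 342/3.6 = 95.00 kN.
ΣF_y = 0: A_y + 95 − 40 − 45 = 0 → A_y = -10.00 kN.
ΣF_x = 0: no horizontal applied forces, so A_x = 0.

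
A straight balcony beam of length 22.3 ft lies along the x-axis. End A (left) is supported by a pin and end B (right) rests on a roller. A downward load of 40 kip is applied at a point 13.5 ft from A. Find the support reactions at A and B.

A_x = 0, A_y = 15.78 kip, B_y = 24.22 kip

ΣM about A: B_y·22.3 − 40·13.5 = 0 → B_y = 540/22.3 = 24.2152 ≈ 24.22 kip.
ΣF_y = 0: A_y + 24.2152 − 40 = 0 → A_y = 15.78 kip.
ΣF_x = 0: no horizontal applied forces, so A_x = 0.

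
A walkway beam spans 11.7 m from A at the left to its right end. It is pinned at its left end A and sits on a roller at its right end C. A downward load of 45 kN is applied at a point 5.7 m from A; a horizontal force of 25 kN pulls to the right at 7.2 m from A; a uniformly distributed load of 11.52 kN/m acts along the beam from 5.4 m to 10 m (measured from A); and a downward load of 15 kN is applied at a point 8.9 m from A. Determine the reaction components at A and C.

Resultant of the distributed load: 11.52 × 4.6 = 52.992 kN at 7.7 m from A.
ΣM about A: C_y·11.7 − 45·5.7 − (11.52·4.6)·7.7 − 15·8.9 = 0 → C_y = 798.0384/11.7 = 68.2084 ≈ 68.21 kN.
ΣF_y = 0: A_y + 68.2084 − 45 − 11.52·4.6 − 15 = 0 → A_y = 44.78 kN.
ΣF_x = 0: A_x + 25 = 0 → A_x = -25.00 kN.

A_x = -25.00 kN, A_y = 44.78 kN, C_y = 68.21 kN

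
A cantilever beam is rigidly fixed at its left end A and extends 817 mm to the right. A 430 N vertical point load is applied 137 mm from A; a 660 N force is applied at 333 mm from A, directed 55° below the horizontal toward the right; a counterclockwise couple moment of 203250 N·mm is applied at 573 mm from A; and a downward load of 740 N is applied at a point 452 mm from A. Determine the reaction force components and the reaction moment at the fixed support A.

ΣF_x = 0: A_x + 660·cos55° = 0 → A_x = -378.6 N.
ΣF_y = 0: A_y − 430 − 660·sin55° − 740 = 0 → A_y = 1711 N.
ΣM about A: M_A − 430·137 − 660·sin55°·333 + 203250 − 740·452 = 0 → M_A = 370200 N·mm.

A_x = -378.6 N, A_y = 1711 N, M_A = 370200 N·mm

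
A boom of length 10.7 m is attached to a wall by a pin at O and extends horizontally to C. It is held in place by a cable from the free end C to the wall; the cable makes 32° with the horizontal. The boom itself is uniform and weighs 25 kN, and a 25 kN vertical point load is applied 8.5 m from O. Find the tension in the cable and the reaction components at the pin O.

ΣM about O: T·sin32°·10.7 − 25·5.35 − 25·8.5 = 0 → T = 346.25/(10.7·0.529919) = 61.0656 ≈ 61.07 kN.
ΣF_x = 0: O_x − T·cos32° = 0 → O_x = 61.0656 × 0.848048 = 51.79 kN.
ΣF_y = 0: O_y + T·sin32° − 25 − 25 = 0 → O_y = 50 − 61.0656 × 0.529919 = 17.64 kN.

T = 61.07 kN, O_x = 51.79 kN, O_y = 17.64 kN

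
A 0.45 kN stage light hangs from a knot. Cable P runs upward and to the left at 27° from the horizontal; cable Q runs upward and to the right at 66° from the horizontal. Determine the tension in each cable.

T_P = 0.1833 kN, T_Q = 0.4015 kN

ΣF_x = 0: −T_P·cos27° + T_Q·cos66° = 0 → T_Q = 2.19062·T_P.
ΣF_y = 0: T_P·sin27° + T_Q·sin66° = 0.45.
Substitute: T_P·(0.45399 + 2.19062·0.913545) = 0.45 → T_P = 0.183283 ≈ 0.1833 kN.
Then T_Q = 2.19062 × 0.183283 = 0.4015 kN.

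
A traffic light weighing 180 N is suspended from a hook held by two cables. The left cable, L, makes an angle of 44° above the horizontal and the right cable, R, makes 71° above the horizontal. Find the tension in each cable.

ΣF_x = 0: −T_L·cos44° + T_R·cos71° = 0 → T_R = 2.20949·T_L.
ΣF_y = 0: T_L·sin44° + T_R·sin71° = 180.
Substitute: T_L·(0.694658 + 2.20949·0.945519) = 180 → T_L = 64.6604 ≈ 64.66 N.
Then T_R = 2.20949 × 64.6604 = 142.9 N.

T_L = 64.66 N, T_R = 142.9 N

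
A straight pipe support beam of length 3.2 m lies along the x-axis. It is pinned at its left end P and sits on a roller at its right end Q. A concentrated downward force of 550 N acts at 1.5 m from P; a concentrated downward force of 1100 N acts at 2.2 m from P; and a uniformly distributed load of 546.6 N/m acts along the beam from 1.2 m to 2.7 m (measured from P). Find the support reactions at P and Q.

Resultant of the distributed load: 546.6 × 1.5 = 819.9 N at 1.95 m from P.
Moments about P: Q_y·3.2 − 550·1.5 − 1100·2.2 − (546.6·1.5)·1.95 = 0 → Q_y = 4843.805/3.2 = 1513.69 ≈ 1514 N.
ΣF_y = 0: P_y + 1513.69 − 550 − 1100 − 546.6·1.5 = 0 → P_y = 956.2 N.
ΣF_x = 0: no horizontal applied forces, so P_x = 0.

P_x = 0, P_y = 956.2 N, Q_y = 1514 N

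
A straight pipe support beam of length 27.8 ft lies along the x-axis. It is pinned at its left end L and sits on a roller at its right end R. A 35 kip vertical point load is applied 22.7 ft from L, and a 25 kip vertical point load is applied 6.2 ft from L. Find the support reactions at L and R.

L_x = 0, L_y = 25.85 kip, R_y = 34.15 kip

ΣM about L: R_y·27.8 − 35·22.7 − 25·6.2 = 0 → R_y = 949.5/27.8 = 34.1547 ≈ 34.15 kip.
ΣF_y = 0: L_y + 34.1547 − 35 − 25 = 0 → L_y = 25.85 kip.
ΣF_x = 0: no horizontal applied forces, so L_x = 0.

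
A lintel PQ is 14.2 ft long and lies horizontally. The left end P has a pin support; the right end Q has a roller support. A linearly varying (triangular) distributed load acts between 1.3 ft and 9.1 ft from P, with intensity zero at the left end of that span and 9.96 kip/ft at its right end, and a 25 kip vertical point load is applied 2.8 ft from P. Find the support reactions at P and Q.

Resultant of the triangular load: ½ × 9.96 × 7.8 = 38.844 kip, acting at 6.5 ft from P (one-third of the span from the peak).
Taking moments about P: Q_y·14.2 − (½·9.96·7.8)·6.5 − 25·2.8 = 0 → Q_y = 322.486/14.2 = 22.7103 ≈ 22.71 kip.
ΣF_y = 0: P_y + 22.7103 − ½·9.96·7.8 − 25 = 0 → P_y = 41.13 kip.
ΣF_x = 0: no horizontal applied forces, so P_x = 0.

P_x = 0, P_y = 41.13 kip, Q_y = 22.71 kip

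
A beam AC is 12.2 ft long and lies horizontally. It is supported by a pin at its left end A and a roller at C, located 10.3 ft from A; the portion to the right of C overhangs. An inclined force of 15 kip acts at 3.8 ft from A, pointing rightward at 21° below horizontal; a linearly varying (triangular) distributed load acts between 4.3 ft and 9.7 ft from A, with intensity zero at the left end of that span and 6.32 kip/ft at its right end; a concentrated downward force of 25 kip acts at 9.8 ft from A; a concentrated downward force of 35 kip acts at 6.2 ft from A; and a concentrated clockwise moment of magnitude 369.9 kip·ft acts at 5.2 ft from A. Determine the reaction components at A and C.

Resultant of the triangular load: ½ × 6.32 × 5.4 = 17.064 kip, acting at 7.9 ft from A (one-third of the span from the peak).
ΣM about A: C_y·10.3 − 15·sin21°·3.8 − (½·6.32·5.4)·7.9 − 25·9.8 − 35·6.2 − 369.9 = 0 → C_y = 987.133/10.3 = 95.8382 ≈ 95.84 kip.
ΣF_y = 0: A_y + 95.8382 − 15·sin21° − ½·6.32·5.4 − 25 − 35 = 0 → A_y = -13.40 kip.
ΣF_x = 0: A_x + 15·cos21° = 0 → A_x = -14.00 kip.

A_x = -14.00 kip, A_y = -13.40 kip, C_y = 95.84 kip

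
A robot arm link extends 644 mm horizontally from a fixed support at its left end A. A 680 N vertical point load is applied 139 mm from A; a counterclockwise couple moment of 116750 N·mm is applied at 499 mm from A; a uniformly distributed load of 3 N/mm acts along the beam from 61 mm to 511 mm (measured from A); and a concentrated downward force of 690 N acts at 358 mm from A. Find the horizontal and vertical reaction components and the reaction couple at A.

Resultant of the distributed load: 3 × 450 = 1350 N at 286 mm from A.
ΣF_x = 0: A_x = 0.
ΣF_y = 0: A_y − 680 − 3·450 − 690 = 0 → A_y = 2720 N.
ΣM about A: M_A − 680·139 + 116750 − (3·450)·286 − 690·358 = 0 → M_A = 610900 N·mm.

A_x = 0, A_y = 2720 N, M_A = 610900 N·mm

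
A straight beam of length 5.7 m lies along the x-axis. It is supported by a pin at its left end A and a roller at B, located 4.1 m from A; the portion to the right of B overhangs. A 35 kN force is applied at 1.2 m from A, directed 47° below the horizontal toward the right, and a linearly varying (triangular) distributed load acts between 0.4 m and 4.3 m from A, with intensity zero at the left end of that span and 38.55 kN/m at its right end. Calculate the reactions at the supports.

Resultant of the triangular load: ½ × 38.55 × 3.9 = 75.1725 kN, acting at 3 m from A (one-third of the span from the peak).
ΣM about A: B_y·4.1 − 35·sin47°·1.2 − (½·38.55·3.9)·3 = 0 → B_y = 256.234/4.1 = 62.4961 ≈ 62.50 kN.
ΣF_y = 0: A_y + 62.4961 − 35·sin47° − ½·38.55·3.9 = 0 → A_y = 38.27 kN.
ΣF_x = 0: A_x + 35·cos47° = 0 → A_x = -23.87 kN.

A_x = -23.87 kN, A_y = 38.27 kN, B_y = 62.50 kN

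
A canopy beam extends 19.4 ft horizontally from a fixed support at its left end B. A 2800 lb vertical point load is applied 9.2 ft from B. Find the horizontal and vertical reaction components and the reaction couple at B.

ΣF_x = 0: B_x = 0.
ΣF_y = 0: B_y − 2800 = 0 → B_y = 2800 lb.
ΣM about B: M_B − 2800·9.2 = 0 → M_B = 25760 lb·ft.

B_x = 0, B_y = 2800 lb, M_B = 25760 lb·ft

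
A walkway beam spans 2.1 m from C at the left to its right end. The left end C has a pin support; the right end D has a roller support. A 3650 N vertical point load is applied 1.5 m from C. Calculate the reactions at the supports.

C_x = 0, C_y = 1043 N, D_y = 2607 N

Taking moments about C: D_y·2.1 − 3650·1.5 = 0 → D_y = 5475/2.1 = 2607.14 ≈ 2607 N.
ΣF_y = 0: C_y + 2607.14 − 3650 = 0 → C_y = 1043 N.
ΣF_x = 0: no horizontal applied forces, so C_x = 0.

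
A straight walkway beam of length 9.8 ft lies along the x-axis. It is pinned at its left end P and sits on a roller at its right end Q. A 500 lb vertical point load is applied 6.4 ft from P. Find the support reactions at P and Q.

P_x = 0, P_y = 173.5 lb, Q_y = 326.5 lb

Moments about P: Q_y·9.8 − 500·6.4 = 0 → Q_y = 3200/9.8 = 326.531 ≈ 326.5 lb.
ΣF_y = 0: P_y + 326.531 − 500 = 0 → P_y = 173.5 lb.
ΣF_x = 0: no horizontal applied forces, so P_x = 0.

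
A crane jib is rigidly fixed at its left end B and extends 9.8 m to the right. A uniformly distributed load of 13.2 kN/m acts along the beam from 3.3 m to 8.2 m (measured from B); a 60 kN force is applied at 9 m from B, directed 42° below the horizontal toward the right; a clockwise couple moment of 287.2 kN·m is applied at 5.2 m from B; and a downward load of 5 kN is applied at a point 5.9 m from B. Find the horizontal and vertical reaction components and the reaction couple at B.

B_x = -44.59 kN, B_y = 109.8 kN, M_B = 1050 kN·m

Resultant of the distributed load: 13.2 × 4.9 = 64.68 kN at 5.75 m from B.
ΣF_x = 0: B_x + 60·cos42° = 0 → B_x = -44.59 kN.
ΣF_y = 0: B_y − 13.2·4.9 − 60·sin42° − 5 = 0 → B_y = 109.8 kN.
ΣM about B: M_B − (13.2·4.9)·5.75 − 60·sin42°·9 − 287.2 − 5·5.9 = 0 → M_B = 1050 kN·m.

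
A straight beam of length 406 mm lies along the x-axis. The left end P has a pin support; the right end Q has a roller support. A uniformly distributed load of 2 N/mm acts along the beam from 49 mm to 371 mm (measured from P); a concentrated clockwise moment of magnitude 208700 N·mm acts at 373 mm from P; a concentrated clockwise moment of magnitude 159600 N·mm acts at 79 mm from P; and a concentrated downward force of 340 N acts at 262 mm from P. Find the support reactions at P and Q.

Resultant of the distributed load: 2 × 322 = 644 N at 210 mm from P.
ΣM about P: Q_y·406 − (2·322)·210 − 208700 − 159600 − 340·262 = 0 → Q_y = 592620/406 = 1459.66 ≈ 1460 N.
ΣF_y = 0: P_y + 1459.66 − 2·322 − 340 = 0 → P_y = -475.7 N.
ΣF_x = 0: no horizontal applied forces, so P_x = 0.

P_x = 0, P_y = -475.7 N, Q_y = 1460 N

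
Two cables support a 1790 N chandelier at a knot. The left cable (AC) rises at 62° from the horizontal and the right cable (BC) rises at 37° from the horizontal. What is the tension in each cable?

ΣF_x = 0: −T_AC·cos62° + T_BC·cos37° = 0 → T_BC = 0.587842·T_AC.
ΣF_y = 0: T_AC·sin62° + T_BC·sin37° = 1790.
Substitute: T_AC·(0.882948 + 0.587842·0.601815) = 1790 → T_AC = 1447.38 ≈ 1447 N.
Then T_BC = 0.587842 × 1447.38 = 850.8 N.

T_AC = 1447 N, T_BC = 850.8 N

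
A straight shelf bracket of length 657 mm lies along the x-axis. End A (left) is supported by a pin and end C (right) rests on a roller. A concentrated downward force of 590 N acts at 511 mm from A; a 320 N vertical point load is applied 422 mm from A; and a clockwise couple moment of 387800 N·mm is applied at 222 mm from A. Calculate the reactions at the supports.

A_x = 0, A_y = -344.7 N, C_y = 1255 N

ΣM about A: C_y·657 − 590·511 − 320·422 − 387800 = 0 → C_y = 824330/657 = 1254.69 ≈ 1255 N.
ΣF_y = 0: A_y + 1254.69 − 590 − 320 = 0 → A_y = -344.7 N.
ΣF_x = 0: no horizontal applied forces, so A_x = 0.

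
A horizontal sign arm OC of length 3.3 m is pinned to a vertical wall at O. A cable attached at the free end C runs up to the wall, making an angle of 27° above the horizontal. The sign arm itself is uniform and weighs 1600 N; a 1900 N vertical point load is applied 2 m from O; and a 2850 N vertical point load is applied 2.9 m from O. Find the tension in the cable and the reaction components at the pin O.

ΣM about O: T·sin27°·3.3 − 1600·1.65 − 1900·2 − 2850·2.9 = 0 → T = 14705/(3.3·0.45399) = 9815.33 ≈ 9815 N.
ΣF_x = 0: O_x − T·cos27° = 0 → O_x = 9815.33 × 0.891007 = 8746 N.
ΣF_y = 0: O_y + T·sin27° − 1600 − 1900 − 2850 = 0 → O_y = 6350 − 9815.33 × 0.45399 = 1894 N.

T = 9815 N, O_x = 8746 N, O_y = 1894 N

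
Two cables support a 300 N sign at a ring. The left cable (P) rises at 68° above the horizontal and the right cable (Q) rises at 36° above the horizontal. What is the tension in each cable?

ΣF_x = 0: −T_P·cos68° + T_Q·cos36° = 0 → T_Q = 0.463039·T_P.
ΣF_y = 0: T_P·sin68° + T_Q·sin36° = 300.
Substitute: T_P·(0.927184 + 0.463039·0.587785) = 300 → T_P = 250.135 ≈ 250.1 N.
Then T_Q = 0.463039 × 250.135 = 115.8 N.

T_P = 250.1 N, T_Q = 115.8 N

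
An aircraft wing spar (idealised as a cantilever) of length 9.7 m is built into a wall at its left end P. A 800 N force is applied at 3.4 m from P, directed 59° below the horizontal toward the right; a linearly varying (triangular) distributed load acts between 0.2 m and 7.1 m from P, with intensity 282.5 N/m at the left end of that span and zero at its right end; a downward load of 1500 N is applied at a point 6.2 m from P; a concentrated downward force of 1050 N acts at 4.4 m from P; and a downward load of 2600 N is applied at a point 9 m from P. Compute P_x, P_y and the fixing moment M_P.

P_x = -412.0 N, P_y = 6810 N, M_P = 42090 N·m

Resultant of the triangular load: ½ × 282.5 × 6.9 = 974.625 N, acting at 2.5 m from P (one-third of the span from the peak).
ΣF_x = 0: P_x + 800·cos59° = 0 → P_x = -412.0 N.
ΣF_y = 0: P_y − 800·sin59° − ½·282.5·6.9 − 1500 − 1050 − 2600 = 0 → P_y = 6810 N.
ΣM about P: M_P − 800·sin59°·3.4 − (½·282.5·6.9)·2.5 − 1500·6.2 − 1050·4.4 − 2600·9 = 0 → M_P = 42090 N·m.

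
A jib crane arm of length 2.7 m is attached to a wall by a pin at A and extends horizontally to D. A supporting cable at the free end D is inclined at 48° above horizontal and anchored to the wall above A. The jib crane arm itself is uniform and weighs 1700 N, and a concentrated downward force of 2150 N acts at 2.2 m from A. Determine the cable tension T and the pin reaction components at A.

ΣM about A: T·sin48°·2.7 − 1700·1.35 − 2150·2.2 = 0 → T = 7025/(2.7·0.743145) = 3501.14 ≈ 3501 N.
ΣF_x = 0: A_x − T·cos48° = 0 → A_x = 3501.14 × 0.669131 = 2343 N.
ΣF_y = 0: A_y + T·sin48° − 1700 − 2150 = 0 → A_y = 3850 − 3501.14 × 0.743145 = 1248 N.

T = 3501 N, A_x = 2343 N, A_y = 1248 N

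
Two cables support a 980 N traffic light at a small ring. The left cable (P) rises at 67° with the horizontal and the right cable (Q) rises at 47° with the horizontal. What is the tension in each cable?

ΣF_x = 0: −T_P·cos67° + T_Q·cos47° = 0 → T_Q = 0.572921·T_P.
ΣF_y = 0: T_P·sin67° + T_Q·sin47° = 980.
Substitute: T_P·(0.920505 + 0.572921·0.731354) = 980 → T_P = 731.609 ≈ 731.6 N.
Then T_Q = 0.572921 × 731.609 = 419.2 N.

T_P = 731.6 N, T_Q = 419.2 N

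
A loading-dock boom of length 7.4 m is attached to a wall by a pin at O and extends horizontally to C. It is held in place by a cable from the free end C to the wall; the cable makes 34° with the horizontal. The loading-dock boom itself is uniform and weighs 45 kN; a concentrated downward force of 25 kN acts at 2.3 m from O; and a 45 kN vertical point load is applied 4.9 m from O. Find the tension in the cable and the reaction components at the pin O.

T = 107.4 kN, O_x = 89.05 kN, O_y = 54.93 kN

ΣM about O: T·sin34°·7.4 − 45·3.7 − 25·2.3 − 45·4.9 = 0 → T = 444.5/(7.4·0.559193) = 107.418 ≈ 107.4 kN.
ΣF_x = 0: O_x − T·cos34° = 0 → O_x = 107.418 × 0.829038 = 89.05 kN.
ΣF_y = 0: O_y + T·sin34° − 45 − 25 − 45 = 0 → O_y = 115 − 107.418 × 0.559193 = 54.93 kN.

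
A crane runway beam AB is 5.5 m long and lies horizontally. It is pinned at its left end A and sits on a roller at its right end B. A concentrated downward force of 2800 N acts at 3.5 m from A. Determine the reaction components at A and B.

Moments about A: B_y·5.5 − 2800·3.5 = 0 → B_y = 9800/5.5 = 1781.82 ≈ 1782 N.
ΣF_y = 0: A_y + 1781.82 − 2800 = 0 → A_y = 1018 N.
ΣF_x = 0: no horizontal applied forces, so A_x = 0.

A_x = 0, A_y = 1018 N, B_y = 1782 N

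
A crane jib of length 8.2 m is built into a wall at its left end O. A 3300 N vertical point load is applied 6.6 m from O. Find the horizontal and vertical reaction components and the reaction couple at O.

ΣF_x = 0: O_x = 0.
ΣF_y = 0: O_y − 3300 = 0 → O_y = 3300 N.
ΣM about O: M_O − 3300·6.6 = 0 → M_O = 21780 N·m.

O_x = 0, O_y = 3300 N, M_O = 21780 N·m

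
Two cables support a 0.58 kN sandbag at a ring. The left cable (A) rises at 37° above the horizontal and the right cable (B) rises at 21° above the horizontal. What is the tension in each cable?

ΣF_x = 0: −T_A·cos37° + T_B·cos21° = 0 → T_B = 0.855454·T_A.
ΣF_y = 0: T_A·sin37° + T_B·sin21° = 0.58.
Substitute: T_A·(0.601815 + 0.855454·0.358368) = 0.58 → T_A = 0.638498 ≈ 0.6385 kN.
Then T_B = 0.855454 × 0.638498 = 0.5462 kN.

T_A = 0.6385 kN, T_B = 0.5462 kN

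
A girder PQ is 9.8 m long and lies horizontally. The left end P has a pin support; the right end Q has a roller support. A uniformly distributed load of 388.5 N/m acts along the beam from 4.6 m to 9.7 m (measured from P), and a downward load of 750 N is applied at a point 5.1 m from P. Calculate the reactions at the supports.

Resultant of the distributed load: 388.5 × 5.1 = 1981.35 N at 7.15 m from P.
Moments about P: Q_y·9.8 − (388.5·5.1)·7.15 − 750·5.1 = 0 → Q_y = 17991.6525/9.8 = 1835.88 ≈ 1836 N.
ΣF_y = 0: P_y + 1835.88 − 388.5·5.1 − 750 = 0 → P_y = 895.5 N.
ΣF_x = 0: no horizontal applied forces, so P_x = 0.

P_x = 0, P_y = 895.5 N, Q_y = 1836 N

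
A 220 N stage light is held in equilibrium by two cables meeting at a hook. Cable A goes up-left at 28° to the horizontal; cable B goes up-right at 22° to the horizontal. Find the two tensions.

T_A = 266.3 N, T_B = 253.6 N

ΣF_x = 0: −T_A·cos28° + T_B·cos22° = 0 → T_B = 0.95229·T_A.
ΣF_y = 0: T_A·sin28° + T_B·sin22° = 220.
Substitute: T_A·(0.469472 + 0.95229·0.374607) = 220 → T_A = 266.277 ≈ 266.3 N.
Then T_B = 0.95229 × 266.277 = 253.6 N.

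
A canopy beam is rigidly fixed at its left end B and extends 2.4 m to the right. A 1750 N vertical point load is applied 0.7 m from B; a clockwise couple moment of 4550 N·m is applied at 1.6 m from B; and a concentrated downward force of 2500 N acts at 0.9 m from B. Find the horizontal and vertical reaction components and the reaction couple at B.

B_x = 0, B_y = 4250 N, M_B = 8025 N·m

ΣF_x = 0: B_x = 0.
ΣF_y = 0: B_y − 1750 − 2500 = 0 → B_y = 4250 N.
ΣM about B: M_B − 1750·0.7 − 4550 − 2500·0.9 = 0 → M_B = 8025 N·m.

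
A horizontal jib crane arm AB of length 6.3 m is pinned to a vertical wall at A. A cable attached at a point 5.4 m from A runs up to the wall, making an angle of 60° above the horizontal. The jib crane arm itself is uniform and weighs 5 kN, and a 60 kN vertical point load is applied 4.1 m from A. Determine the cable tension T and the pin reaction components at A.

T = 55.97 kN, A_x = 27.99 kN, A_y = 16.53 kN

ΣM about A: T·sin60°·5.4 − 5·3.15 − 60·4.1 = 0 → T = 261.75/(5.4·0.866025) = 55.9709 ≈ 55.97 kN.
ΣF_x = 0: A_x − T·cos60° = 0 → A_x = 55.9709 × 0.5 = 27.99 kN.
ΣF_y = 0: A_y + T·sin60° − 5 − 60 = 0 → A_y = 65 − 55.9709 × 0.866025 = 16.53 kN.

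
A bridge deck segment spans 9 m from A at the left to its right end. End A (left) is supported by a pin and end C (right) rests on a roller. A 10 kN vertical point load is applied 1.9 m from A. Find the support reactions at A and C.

Taking moments about A: C_y·9 − 10·1.9 = 0 → C_y = 19/9 = 2.11111 ≈ 2.111 kN.
ΣF_y = 0: A_y + 2.11111 − 10 = 0 → A_y = 7.889 kN.
ΣF_x = 0: no horizontal applied forces, so A_x = 0.

A_x = 0, A_y = 7.889 kN, C_y = 2.111 kN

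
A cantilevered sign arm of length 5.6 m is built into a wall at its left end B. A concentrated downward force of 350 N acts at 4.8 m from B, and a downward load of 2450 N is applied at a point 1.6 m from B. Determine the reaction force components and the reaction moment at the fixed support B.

ΣF_x = 0: B_x = 0.
ΣF_y = 0: B_y − 350 − 2450 = 0 → B_y = 2800 N.
ΣM about B: M_B − 350·4.8 − 2450·1.6 = 0 → M_B = 5600 N·m.

B_x = 0, B_y = 2800 N, M_B = 5600 N·m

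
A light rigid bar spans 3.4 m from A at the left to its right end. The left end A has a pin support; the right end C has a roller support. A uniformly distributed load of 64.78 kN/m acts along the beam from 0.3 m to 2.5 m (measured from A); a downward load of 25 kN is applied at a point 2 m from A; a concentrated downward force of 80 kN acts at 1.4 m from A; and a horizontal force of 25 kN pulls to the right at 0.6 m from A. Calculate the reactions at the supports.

A_x = -25.00 kN, A_y = 141.2 kN, C_y = 106.3 kN

Resultant of the distributed load: 64.78 × 2.2 = 142.516 kN at 1.4 m from A.
ΣM about A: C_y·3.4 − (64.78·2.2)·1.4 − 25·2 − 80·1.4 = 0 → C_y = 361.5224/3.4 = 106.33 ≈ 106.3 kN.
ΣF_y = 0: A_y + 106.33 − 64.78·2.2 − 25 − 80 = 0 → A_y = 141.2 kN.
ΣF_x = 0: A_x + 25 = 0 → A_x = -25.00 kN.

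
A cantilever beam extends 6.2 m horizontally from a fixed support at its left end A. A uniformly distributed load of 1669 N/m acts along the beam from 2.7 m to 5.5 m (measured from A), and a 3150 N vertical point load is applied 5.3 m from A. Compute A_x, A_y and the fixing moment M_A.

A_x = 0, A_y = 7823 N, M_A = 35860 N·m

Resultant of the distributed load: 1669 × 2.8 = 4673.2 N at 4.1 m from A.
ΣF_x = 0: A_x = 0.
ΣF_y = 0: A_y − 1669·2.8 − 3150 = 0 → A_y = 7823 N.
ΣM about A: M_A − (1669·2.8)·4.1 − 3150·5.3 = 0 → M_A = 35860 N·m.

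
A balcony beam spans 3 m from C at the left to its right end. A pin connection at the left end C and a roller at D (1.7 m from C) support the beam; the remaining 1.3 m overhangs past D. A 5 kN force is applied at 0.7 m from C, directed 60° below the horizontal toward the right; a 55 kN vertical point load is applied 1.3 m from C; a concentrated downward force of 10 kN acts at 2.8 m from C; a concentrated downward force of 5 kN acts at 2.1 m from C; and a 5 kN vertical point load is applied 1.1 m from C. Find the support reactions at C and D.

C_x = -2.500 kN, C_y = 9.606 kN, D_y = 69.72 kN

Taking moments about C: D_y·1.7 − 5·sin60°·0.7 − 55·1.3 − 10·2.8 − 5·2.1 − 5·1.1 = 0 → D_y = 118.531/1.7 = 69.7241 ≈ 69.72 kN.
ΣF_y = 0: C_y + 69.7241 − 5·sin60° − 55 − 10 − 5 − 5 = 0 → C_y = 9.606 kN.
ΣF_x = 0: C_x + 5·cos60° = 0 → C_x = -2.500 kN.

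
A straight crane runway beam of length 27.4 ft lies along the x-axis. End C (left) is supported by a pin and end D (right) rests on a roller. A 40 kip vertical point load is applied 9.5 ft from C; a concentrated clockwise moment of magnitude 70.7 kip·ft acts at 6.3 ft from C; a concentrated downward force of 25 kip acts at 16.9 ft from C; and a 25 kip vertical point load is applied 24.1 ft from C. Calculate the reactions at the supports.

Taking moments about C: D_y·27.4 − 40·9.5 − 70.7 − 25·16.9 − 25·24.1 = 0 → D_y = 1475.7/27.4 = 53.8577 ≈ 53.86 kip.
ΣF_y = 0: C_y + 53.8577 − 40 − 25 − 25 = 0 → C_y = 36.14 kip.
ΣF_x = 0: no horizontal applied forces, so C_x = 0.

C_x = 0, C_y = 36.14 kip, D_y = 53.86 kip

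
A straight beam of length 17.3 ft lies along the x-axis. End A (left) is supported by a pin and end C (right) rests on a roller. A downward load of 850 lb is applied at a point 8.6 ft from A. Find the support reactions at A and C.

Moments about A: C_y·17.3 − 850·8.6 = 0 → C_y = 7310/17.3 = 422.543 ≈ 422.5 lb.
ΣF_y = 0: A_y + 422.543 − 850 = 0 → A_y = 427.5 lb.
ΣF_x = 0: no horizontal applied forces, so A_x = 0.

A_x = 0, A_y = 427.5 lb, C_y = 422.5 lb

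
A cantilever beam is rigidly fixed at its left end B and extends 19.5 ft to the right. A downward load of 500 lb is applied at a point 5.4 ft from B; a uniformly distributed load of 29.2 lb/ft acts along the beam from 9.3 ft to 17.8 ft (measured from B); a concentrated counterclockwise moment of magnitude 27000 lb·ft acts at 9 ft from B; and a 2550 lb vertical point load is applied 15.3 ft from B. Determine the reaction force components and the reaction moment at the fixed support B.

Resultant of the distributed load: 29.2 × 8.5 = 248.2 lb at 13.55 ft from B.
ΣF_x = 0: B_x = 0.
ΣF_y = 0: B_y − 500 − 29.2·8.5 − 2550 = 0 → B_y = 3298 lb.
ΣM about B: M_B − 500·5.4 − (29.2·8.5)·13.55 + 27000 − 2550·15.3 = 0 → M_B = 18080 lb·ft.

B_x = 0, B_y = 3298 lb, M_B = 18080 lb·ft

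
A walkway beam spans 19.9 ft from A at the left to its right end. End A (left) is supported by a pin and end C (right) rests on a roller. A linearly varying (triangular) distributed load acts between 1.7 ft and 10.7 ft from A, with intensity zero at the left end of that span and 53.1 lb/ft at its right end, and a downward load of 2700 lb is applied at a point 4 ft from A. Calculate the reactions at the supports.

A_x = 0, A_y = 2304 lb, C_y = 635.2 lb

Resultant of the triangular load: ½ × 53.1 × 9 = 238.95 lb, acting at 7.7 ft from A (one-third of the span from the peak).
ΣM about A: C_y·19.9 − (½·53.1·9)·7.7 − 2700·4 = 0 → C_y = 12639.915/19.9 = 635.172 ≈ 635.2 lb.
ΣF_y = 0: A_y + 635.172 − ½·53.1·9 − 2700 = 0 → A_y = 2304 lb.
ΣF_x = 0: no horizontal applied forces, so A_x = 0.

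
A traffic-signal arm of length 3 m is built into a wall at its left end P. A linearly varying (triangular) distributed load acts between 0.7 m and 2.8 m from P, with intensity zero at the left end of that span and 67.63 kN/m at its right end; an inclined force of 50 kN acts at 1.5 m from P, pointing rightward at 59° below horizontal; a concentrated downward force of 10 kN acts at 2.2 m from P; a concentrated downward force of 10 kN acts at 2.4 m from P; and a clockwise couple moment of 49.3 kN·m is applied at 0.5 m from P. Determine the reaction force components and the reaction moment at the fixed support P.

Resultant of the triangular load: ½ × 67.63 × 2.1 = 71.0115 kN, acting at 2.1 m from P (one-third of the span from the peak).
ΣF_x = 0: P_x + 50·cos59° = 0 → P_x = -25.75 kN.
ΣF_y = 0: P_y − ½·67.63·2.1 − 50·sin59° − 10 − 10 = 0 → P_y = 133.9 kN.
ΣM about P: M_P − (½·67.63·2.1)·2.1 − 50·sin59°·1.5 − 10·2.2 − 10·2.4 − 49.3 = 0 → M_P = 308.7 kN·m.

P_x = -25.75 kN, P_y = 133.9 kN, M_P = 308.7 kN·m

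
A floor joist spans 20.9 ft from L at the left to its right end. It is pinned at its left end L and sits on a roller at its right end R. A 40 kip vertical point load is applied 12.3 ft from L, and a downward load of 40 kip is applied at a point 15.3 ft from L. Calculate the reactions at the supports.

L_x = 0, L_y = 27.18 kip, R_y = 52.82 kip

Moments about L: R_y·20.9 − 40·12.3 − 40·15.3 = 0 → R_y = 1104/20.9 = 52.823 ≈ 52.82 kip.
ΣF_y = 0: L_y + 52.823 − 40 − 40 = 0 → L_y = 27.18 kip.
ΣF_x = 0: no horizontal applied forces, so L_x = 0.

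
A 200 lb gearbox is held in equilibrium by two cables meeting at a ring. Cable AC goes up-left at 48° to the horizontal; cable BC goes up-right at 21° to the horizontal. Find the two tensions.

T_AC = 200.0 lb, T_BC = 143.3 lb

ΣF_x = 0: −T_AC·cos48° + T_BC·cos21° = 0 → T_BC = 0.716736·T_AC.
ΣF_y = 0: T_AC·sin48° + T_BC·sin21° = 200.
Substitute: T_AC·(0.743145 + 0.716736·0.358368) = 200 → T_AC = 200.0 lb.
Then T_BC = 0.716736 × 200 = 143.3 lb.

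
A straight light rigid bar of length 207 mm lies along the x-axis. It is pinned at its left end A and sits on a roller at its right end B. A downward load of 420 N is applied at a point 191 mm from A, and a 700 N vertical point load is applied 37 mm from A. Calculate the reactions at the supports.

A_x = 0, A_y = 607.3 N, B_y = 512.7 N

Moments about A: B_y·207 − 420·191 − 700·37 = 0 → B_y = 106120/207 = 512.657 ≈ 512.7 N.
ΣF_y = 0: A_y + 512.657 − 420 − 700 = 0 → A_y = 607.3 N.
ΣF_x = 0: no horizontal applied forces, so A_x = 0.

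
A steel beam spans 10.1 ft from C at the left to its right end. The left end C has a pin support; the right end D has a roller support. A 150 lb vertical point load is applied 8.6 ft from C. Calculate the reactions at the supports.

Taking moments about C: D_y·10.1 − 150·8.6 = 0 → D_y = 1290/10.1 = 127.723 ≈ 127.7 lb.
ΣF_y = 0: C_y + 127.723 − 150 = 0 → C_y = 22.28 lb.
ΣF_x = 0: no horizontal applied forces, so C_x = 0.

C_x = 0, C_y = 22.28 lb, D_y = 127.7 lb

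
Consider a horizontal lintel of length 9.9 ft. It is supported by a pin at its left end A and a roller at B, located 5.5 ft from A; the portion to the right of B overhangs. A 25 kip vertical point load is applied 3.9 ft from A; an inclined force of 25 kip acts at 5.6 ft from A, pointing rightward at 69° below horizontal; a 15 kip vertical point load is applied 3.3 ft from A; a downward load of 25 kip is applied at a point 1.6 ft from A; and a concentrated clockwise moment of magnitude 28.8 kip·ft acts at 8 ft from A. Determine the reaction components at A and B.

ΣM about A: B_y·5.5 − 25·3.9 − 25·sin69°·5.6 − 15·3.3 − 25·1.6 − 28.8 = 0 → B_y = 346.501/5.5 = 63.0002 ≈ 63.00 kip.
ΣF_y = 0: A_y + 63.0002 − 25 − 25·sin69° − 15 − 25 = 0 → A_y = 25.34 kip.
ΣF_x = 0: A_x + 25·cos69° = 0 → A_x = -8.959 kip.

A_x = -8.959 kip, A_y = 25.34 kip, B_y = 63.00 kip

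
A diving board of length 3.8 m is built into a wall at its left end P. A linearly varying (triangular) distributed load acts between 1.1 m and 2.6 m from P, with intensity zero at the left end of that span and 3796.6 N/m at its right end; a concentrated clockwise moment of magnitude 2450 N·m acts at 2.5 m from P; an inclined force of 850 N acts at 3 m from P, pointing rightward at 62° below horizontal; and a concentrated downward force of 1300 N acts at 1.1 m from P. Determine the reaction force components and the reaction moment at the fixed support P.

Resultant of the triangular load: ½ × 3796.6 × 1.5 = 2847.45 N, acting at 2.1 m from P (one-third of the span from the peak).
ΣF_x = 0: P_x + 850·cos62° = 0 → P_x = -399.1 N.
ΣF_y = 0: P_y − ½·3796.6·1.5 − 850·sin62° − 1300 = 0 → P_y = 4898 N.
ΣM about P: M_P − (½·3796.6·1.5)·2.1 − 2450 − 850·sin62°·3 − 1300·1.1 = 0 → M_P = 12110 N·m.

P_x = -399.1 N, P_y = 4898 N, M_P = 12110 N·m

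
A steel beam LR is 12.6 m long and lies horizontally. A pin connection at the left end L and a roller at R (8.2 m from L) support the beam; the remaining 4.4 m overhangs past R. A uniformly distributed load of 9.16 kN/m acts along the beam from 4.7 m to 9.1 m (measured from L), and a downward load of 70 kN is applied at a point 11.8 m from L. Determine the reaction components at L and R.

L_x = 0, L_y = -24.34 kN, R_y = 134.6 kN

Resultant of the distributed load: 9.16 × 4.4 = 40.304 kN at 6.9 m from L.
ΣM about L: R_y·8.2 − (9.16·4.4)·6.9 − 70·11.8 = 0 → R_y = 1104.0976/8.2 = 134.646 ≈ 134.6 kN.
ΣF_y = 0: L_y + 134.646 − 9.16·4.4 − 70 = 0 → L_y = -24.34 kN.
ΣF_x = 0: no horizontal applied forces, so L_x = 0.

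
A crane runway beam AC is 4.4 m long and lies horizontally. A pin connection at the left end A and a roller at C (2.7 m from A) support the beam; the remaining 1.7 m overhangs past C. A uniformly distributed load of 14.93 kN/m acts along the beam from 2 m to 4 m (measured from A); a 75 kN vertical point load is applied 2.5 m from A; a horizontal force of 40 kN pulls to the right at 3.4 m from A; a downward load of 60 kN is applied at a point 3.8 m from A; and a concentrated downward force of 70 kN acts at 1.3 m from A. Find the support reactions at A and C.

Resultant of the distributed load: 14.93 × 2 = 29.86 kN at 3 m from A.
Taking moments about A: C_y·2.7 − (14.93·2)·3 − 75·2.5 − 60·3.8 − 70·1.3 = 0 → C_y = 596.08/2.7 = 220.77 ≈ 220.8 kN.
ΣF_y = 0: A_y + 220.77 − 14.93·2 − 75 − 60 − 70 = 0 → A_y = 14.09 kN.
ΣF_x = 0: A_x + 40 = 0 → A_x = -40.00 kN.

A_x = -40.00 kN, A_y = 14.09 kN, C_y = 220.8 kN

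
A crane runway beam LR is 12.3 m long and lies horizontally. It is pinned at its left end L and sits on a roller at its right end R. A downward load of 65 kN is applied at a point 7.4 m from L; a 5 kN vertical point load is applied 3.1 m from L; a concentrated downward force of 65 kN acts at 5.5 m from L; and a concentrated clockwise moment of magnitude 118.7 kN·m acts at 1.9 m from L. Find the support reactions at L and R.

Moments about L: R_y·12.3 − 65·7.4 − 5·3.1 − 65·5.5 − 118.7 = 0 → R_y = 972.7/12.3 = 79.0813 ≈ 79.08 kN.
ΣF_y = 0: L_y + 79.0813 − 65 − 5 − 65 = 0 → L_y = 55.92 kN.
ΣF_x = 0: no horizontal applied forces, so L_x = 0.

L_x = 0, L_y = 55.92 kN, R_y = 79.08 kN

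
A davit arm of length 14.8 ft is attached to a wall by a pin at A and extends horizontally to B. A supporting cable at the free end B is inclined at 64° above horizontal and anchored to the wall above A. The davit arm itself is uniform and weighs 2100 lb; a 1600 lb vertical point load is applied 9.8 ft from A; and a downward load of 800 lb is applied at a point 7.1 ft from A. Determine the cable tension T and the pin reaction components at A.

ΣM about A: T·sin64°·14.8 − 2100·7.4 − 1600·9.8 − 800·7.1 = 0 → T = 36900/(14.8·0.898794) = 2773.99 ≈ 2774 lb.
ΣF_x = 0: A_x − T·cos64° = 0 → A_x = 2773.99 × 0.438371 = 1216 lb.
ΣF_y = 0: A_y + T·sin64° − 2100 − 1600 − 800 = 0 → A_y = 4500 − 2773.99 × 0.898794 = 2007 lb.

T = 2774 lb, A_x = 1216 lb, A_y = 2007 lb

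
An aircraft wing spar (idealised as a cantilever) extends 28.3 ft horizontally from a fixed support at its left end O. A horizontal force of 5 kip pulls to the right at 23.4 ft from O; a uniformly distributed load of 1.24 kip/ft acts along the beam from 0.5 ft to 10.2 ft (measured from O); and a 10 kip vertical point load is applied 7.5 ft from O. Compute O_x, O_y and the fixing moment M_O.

Resultant of the distributed load: 1.24 × 9.7 = 12.028 kip at 5.35 ft from O.
ΣF_x = 0: O_x + 5 = 0 → O_x = -5.000 kip.
ΣF_y = 0: O_y − 1.24·9.7 − 10 = 0 → O_y = 22.03 kip.
ΣM about O: M_O − (1.24·9.7)·5.35 − 10·7.5 = 0 → M_O = 139.3 kip·ft.

O_x = -5.000 kip, O_y = 22.03 kip, M_O = 139.3 kip·ft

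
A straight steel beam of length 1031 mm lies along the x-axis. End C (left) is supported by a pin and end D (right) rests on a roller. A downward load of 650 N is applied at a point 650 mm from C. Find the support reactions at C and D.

C_x = 0, C_y = 240.2 N, D_y = 409.8 N

Taking moments about C: D_y·1031 − 650·650 = 0 → D_y = 422500/1031 = 409.796 ≈ 409.8 N.
ΣF_y = 0: C_y + 409.796 − 650 = 0 → C_y = 240.2 N.
ΣF_x = 0: no horizontal applied forces, so C_x = 0.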